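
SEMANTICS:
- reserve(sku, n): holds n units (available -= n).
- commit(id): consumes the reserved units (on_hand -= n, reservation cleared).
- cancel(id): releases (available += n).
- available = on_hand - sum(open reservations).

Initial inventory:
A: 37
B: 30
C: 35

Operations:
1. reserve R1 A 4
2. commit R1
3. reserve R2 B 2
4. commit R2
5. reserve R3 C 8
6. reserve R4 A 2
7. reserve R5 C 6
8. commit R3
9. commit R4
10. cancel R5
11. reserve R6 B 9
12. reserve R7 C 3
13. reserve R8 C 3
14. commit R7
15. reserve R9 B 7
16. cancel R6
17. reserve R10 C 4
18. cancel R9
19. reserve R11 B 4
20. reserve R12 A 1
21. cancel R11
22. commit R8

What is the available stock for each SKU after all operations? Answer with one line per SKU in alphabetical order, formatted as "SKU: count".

Step 1: reserve R1 A 4 -> on_hand[A=37 B=30 C=35] avail[A=33 B=30 C=35] open={R1}
Step 2: commit R1 -> on_hand[A=33 B=30 C=35] avail[A=33 B=30 C=35] open={}
Step 3: reserve R2 B 2 -> on_hand[A=33 B=30 C=35] avail[A=33 B=28 C=35] open={R2}
Step 4: commit R2 -> on_hand[A=33 B=28 C=35] avail[A=33 B=28 C=35] open={}
Step 5: reserve R3 C 8 -> on_hand[A=33 B=28 C=35] avail[A=33 B=28 C=27] open={R3}
Step 6: reserve R4 A 2 -> on_hand[A=33 B=28 C=35] avail[A=31 B=28 C=27] open={R3,R4}
Step 7: reserve R5 C 6 -> on_hand[A=33 B=28 C=35] avail[A=31 B=28 C=21] open={R3,R4,R5}
Step 8: commit R3 -> on_hand[A=33 B=28 C=27] avail[A=31 B=28 C=21] open={R4,R5}
Step 9: commit R4 -> on_hand[A=31 B=28 C=27] avail[A=31 B=28 C=21] open={R5}
Step 10: cancel R5 -> on_hand[A=31 B=28 C=27] avail[A=31 B=28 C=27] open={}
Step 11: reserve R6 B 9 -> on_hand[A=31 B=28 C=27] avail[A=31 B=19 C=27] open={R6}
Step 12: reserve R7 C 3 -> on_hand[A=31 B=28 C=27] avail[A=31 B=19 C=24] open={R6,R7}
Step 13: reserve R8 C 3 -> on_hand[A=31 B=28 C=27] avail[A=31 B=19 C=21] open={R6,R7,R8}
Step 14: commit R7 -> on_hand[A=31 B=28 C=24] avail[A=31 B=19 C=21] open={R6,R8}
Step 15: reserve R9 B 7 -> on_hand[A=31 B=28 C=24] avail[A=31 B=12 C=21] open={R6,R8,R9}
Step 16: cancel R6 -> on_hand[A=31 B=28 C=24] avail[A=31 B=21 C=21] open={R8,R9}
Step 17: reserve R10 C 4 -> on_hand[A=31 B=28 C=24] avail[A=31 B=21 C=17] open={R10,R8,R9}
Step 18: cancel R9 -> on_hand[A=31 B=28 C=24] avail[A=31 B=28 C=17] open={R10,R8}
Step 19: reserve R11 B 4 -> on_hand[A=31 B=28 C=24] avail[A=31 B=24 C=17] open={R10,R11,R8}
Step 20: reserve R12 A 1 -> on_hand[A=31 B=28 C=24] avail[A=30 B=24 C=17] open={R10,R11,R12,R8}
Step 21: cancel R11 -> on_hand[A=31 B=28 C=24] avail[A=30 B=28 C=17] open={R10,R12,R8}
Step 22: commit R8 -> on_hand[A=31 B=28 C=21] avail[A=30 B=28 C=17] open={R10,R12}

Answer: A: 30
B: 28
C: 17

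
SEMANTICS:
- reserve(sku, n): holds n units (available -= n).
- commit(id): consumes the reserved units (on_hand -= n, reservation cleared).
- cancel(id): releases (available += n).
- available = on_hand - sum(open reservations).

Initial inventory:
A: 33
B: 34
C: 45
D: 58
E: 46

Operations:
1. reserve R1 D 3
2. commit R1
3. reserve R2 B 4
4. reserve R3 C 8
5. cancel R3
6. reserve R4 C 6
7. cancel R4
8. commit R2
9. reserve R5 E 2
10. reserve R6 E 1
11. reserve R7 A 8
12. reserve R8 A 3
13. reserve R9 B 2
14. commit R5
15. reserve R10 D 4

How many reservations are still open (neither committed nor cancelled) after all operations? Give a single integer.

Step 1: reserve R1 D 3 -> on_hand[A=33 B=34 C=45 D=58 E=46] avail[A=33 B=34 C=45 D=55 E=46] open={R1}
Step 2: commit R1 -> on_hand[A=33 B=34 C=45 D=55 E=46] avail[A=33 B=34 C=45 D=55 E=46] open={}
Step 3: reserve R2 B 4 -> on_hand[A=33 B=34 C=45 D=55 E=46] avail[A=33 B=30 C=45 D=55 E=46] open={R2}
Step 4: reserve R3 C 8 -> on_hand[A=33 B=34 C=45 D=55 E=46] avail[A=33 B=30 C=37 D=55 E=46] open={R2,R3}
Step 5: cancel R3 -> on_hand[A=33 B=34 C=45 D=55 E=46] avail[A=33 B=30 C=45 D=55 E=46] open={R2}
Step 6: reserve R4 C 6 -> on_hand[A=33 B=34 C=45 D=55 E=46] avail[A=33 B=30 C=39 D=55 E=46] open={R2,R4}
Step 7: cancel R4 -> on_hand[A=33 B=34 C=45 D=55 E=46] avail[A=33 B=30 C=45 D=55 E=46] open={R2}
Step 8: commit R2 -> on_hand[A=33 B=30 C=45 D=55 E=46] avail[A=33 B=30 C=45 D=55 E=46] open={}
Step 9: reserve R5 E 2 -> on_hand[A=33 B=30 C=45 D=55 E=46] avail[A=33 B=30 C=45 D=55 E=44] open={R5}
Step 10: reserve R6 E 1 -> on_hand[A=33 B=30 C=45 D=55 E=46] avail[A=33 B=30 C=45 D=55 E=43] open={R5,R6}
Step 11: reserve R7 A 8 -> on_hand[A=33 B=30 C=45 D=55 E=46] avail[A=25 B=30 C=45 D=55 E=43] open={R5,R6,R7}
Step 12: reserve R8 A 3 -> on_hand[A=33 B=30 C=45 D=55 E=46] avail[A=22 B=30 C=45 D=55 E=43] open={R5,R6,R7,R8}
Step 13: reserve R9 B 2 -> on_hand[A=33 B=30 C=45 D=55 E=46] avail[A=22 B=28 C=45 D=55 E=43] open={R5,R6,R7,R8,R9}
Step 14: commit R5 -> on_hand[A=33 B=30 C=45 D=55 E=44] avail[A=22 B=28 C=45 D=55 E=43] open={R6,R7,R8,R9}
Step 15: reserve R10 D 4 -> on_hand[A=33 B=30 C=45 D=55 E=44] avail[A=22 B=28 C=45 D=51 E=43] open={R10,R6,R7,R8,R9}
Open reservations: ['R10', 'R6', 'R7', 'R8', 'R9'] -> 5

Answer: 5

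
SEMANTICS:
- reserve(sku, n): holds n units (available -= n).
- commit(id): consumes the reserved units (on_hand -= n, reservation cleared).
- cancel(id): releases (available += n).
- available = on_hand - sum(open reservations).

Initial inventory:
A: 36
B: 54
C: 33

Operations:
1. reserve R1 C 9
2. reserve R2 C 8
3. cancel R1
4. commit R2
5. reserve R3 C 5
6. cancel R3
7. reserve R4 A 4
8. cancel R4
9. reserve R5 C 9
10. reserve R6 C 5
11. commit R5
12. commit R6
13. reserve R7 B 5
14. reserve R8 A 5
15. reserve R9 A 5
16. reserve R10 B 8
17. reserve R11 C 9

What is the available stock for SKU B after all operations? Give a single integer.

Step 1: reserve R1 C 9 -> on_hand[A=36 B=54 C=33] avail[A=36 B=54 C=24] open={R1}
Step 2: reserve R2 C 8 -> on_hand[A=36 B=54 C=33] avail[A=36 B=54 C=16] open={R1,R2}
Step 3: cancel R1 -> on_hand[A=36 B=54 C=33] avail[A=36 B=54 C=25] open={R2}
Step 4: commit R2 -> on_hand[A=36 B=54 C=25] avail[A=36 B=54 C=25] open={}
Step 5: reserve R3 C 5 -> on_hand[A=36 B=54 C=25] avail[A=36 B=54 C=20] open={R3}
Step 6: cancel R3 -> on_hand[A=36 B=54 C=25] avail[A=36 B=54 C=25] open={}
Step 7: reserve R4 A 4 -> on_hand[A=36 B=54 C=25] avail[A=32 B=54 C=25] open={R4}
Step 8: cancel R4 -> on_hand[A=36 B=54 C=25] avail[A=36 B=54 C=25] open={}
Step 9: reserve R5 C 9 -> on_hand[A=36 B=54 C=25] avail[A=36 B=54 C=16] open={R5}
Step 10: reserve R6 C 5 -> on_hand[A=36 B=54 C=25] avail[A=36 B=54 C=11] open={R5,R6}
Step 11: commit R5 -> on_hand[A=36 B=54 C=16] avail[A=36 B=54 C=11] open={R6}
Step 12: commit R6 -> on_hand[A=36 B=54 C=11] avail[A=36 B=54 C=11] open={}
Step 13: reserve R7 B 5 -> on_hand[A=36 B=54 C=11] avail[A=36 B=49 C=11] open={R7}
Step 14: reserve R8 A 5 -> on_hand[A=36 B=54 C=11] avail[A=31 B=49 C=11] open={R7,R8}
Step 15: reserve R9 A 5 -> on_hand[A=36 B=54 C=11] avail[A=26 B=49 C=11] open={R7,R8,R9}
Step 16: reserve R10 B 8 -> on_hand[A=36 B=54 C=11] avail[A=26 B=41 C=11] open={R10,R7,R8,R9}
Step 17: reserve R11 C 9 -> on_hand[A=36 B=54 C=11] avail[A=26 B=41 C=2] open={R10,R11,R7,R8,R9}
Final available[B] = 41

Answer: 41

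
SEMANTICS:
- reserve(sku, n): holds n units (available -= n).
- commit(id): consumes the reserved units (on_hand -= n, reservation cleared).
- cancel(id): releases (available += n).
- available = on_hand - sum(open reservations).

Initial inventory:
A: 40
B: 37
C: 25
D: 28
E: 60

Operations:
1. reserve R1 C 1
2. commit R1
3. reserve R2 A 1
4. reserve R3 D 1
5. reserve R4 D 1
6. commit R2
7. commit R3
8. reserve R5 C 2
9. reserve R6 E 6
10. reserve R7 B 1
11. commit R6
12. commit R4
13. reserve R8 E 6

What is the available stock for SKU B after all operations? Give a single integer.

Answer: 36

Derivation:
Step 1: reserve R1 C 1 -> on_hand[A=40 B=37 C=25 D=28 E=60] avail[A=40 B=37 C=24 D=28 E=60] open={R1}
Step 2: commit R1 -> on_hand[A=40 B=37 C=24 D=28 E=60] avail[A=40 B=37 C=24 D=28 E=60] open={}
Step 3: reserve R2 A 1 -> on_hand[A=40 B=37 C=24 D=28 E=60] avail[A=39 B=37 C=24 D=28 E=60] open={R2}
Step 4: reserve R3 D 1 -> on_hand[A=40 B=37 C=24 D=28 E=60] avail[A=39 B=37 C=24 D=27 E=60] open={R2,R3}
Step 5: reserve R4 D 1 -> on_hand[A=40 B=37 C=24 D=28 E=60] avail[A=39 B=37 C=24 D=26 E=60] open={R2,R3,R4}
Step 6: commit R2 -> on_hand[A=39 B=37 C=24 D=28 E=60] avail[A=39 B=37 C=24 D=26 E=60] open={R3,R4}
Step 7: commit R3 -> on_hand[A=39 B=37 C=24 D=27 E=60] avail[A=39 B=37 C=24 D=26 E=60] open={R4}
Step 8: reserve R5 C 2 -> on_hand[A=39 B=37 C=24 D=27 E=60] avail[A=39 B=37 C=22 D=26 E=60] open={R4,R5}
Step 9: reserve R6 E 6 -> on_hand[A=39 B=37 C=24 D=27 E=60] avail[A=39 B=37 C=22 D=26 E=54] open={R4,R5,R6}
Step 10: reserve R7 B 1 -> on_hand[A=39 B=37 C=24 D=27 E=60] avail[A=39 B=36 C=22 D=26 E=54] open={R4,R5,R6,R7}
Step 11: commit R6 -> on_hand[A=39 B=37 C=24 D=27 E=54] avail[A=39 B=36 C=22 D=26 E=54] open={R4,R5,R7}
Step 12: commit R4 -> on_hand[A=39 B=37 C=24 D=26 E=54] avail[A=39 B=36 C=22 D=26 E=54] open={R5,R7}
Step 13: reserve R8 E 6 -> on_hand[A=39 B=37 C=24 D=26 E=54] avail[A=39 B=36 C=22 D=26 E=48] open={R5,R7,R8}
Final available[B] = 36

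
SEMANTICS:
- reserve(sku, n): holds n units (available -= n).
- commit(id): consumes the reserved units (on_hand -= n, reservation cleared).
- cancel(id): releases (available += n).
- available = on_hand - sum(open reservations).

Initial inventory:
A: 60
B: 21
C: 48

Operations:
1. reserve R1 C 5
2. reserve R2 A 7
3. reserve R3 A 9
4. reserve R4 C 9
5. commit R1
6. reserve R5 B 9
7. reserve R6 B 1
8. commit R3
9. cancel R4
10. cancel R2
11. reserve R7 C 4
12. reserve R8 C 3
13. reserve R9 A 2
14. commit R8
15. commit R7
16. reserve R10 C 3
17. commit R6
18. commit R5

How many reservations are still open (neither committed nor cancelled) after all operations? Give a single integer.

Step 1: reserve R1 C 5 -> on_hand[A=60 B=21 C=48] avail[A=60 B=21 C=43] open={R1}
Step 2: reserve R2 A 7 -> on_hand[A=60 B=21 C=48] avail[A=53 B=21 C=43] open={R1,R2}
Step 3: reserve R3 A 9 -> on_hand[A=60 B=21 C=48] avail[A=44 B=21 C=43] open={R1,R2,R3}
Step 4: reserve R4 C 9 -> on_hand[A=60 B=21 C=48] avail[A=44 B=21 C=34] open={R1,R2,R3,R4}
Step 5: commit R1 -> on_hand[A=60 B=21 C=43] avail[A=44 B=21 C=34] open={R2,R3,R4}
Step 6: reserve R5 B 9 -> on_hand[A=60 B=21 C=43] avail[A=44 B=12 C=34] open={R2,R3,R4,R5}
Step 7: reserve R6 B 1 -> on_hand[A=60 B=21 C=43] avail[A=44 B=11 C=34] open={R2,R3,R4,R5,R6}
Step 8: commit R3 -> on_hand[A=51 B=21 C=43] avail[A=44 B=11 C=34] open={R2,R4,R5,R6}
Step 9: cancel R4 -> on_hand[A=51 B=21 C=43] avail[A=44 B=11 C=43] open={R2,R5,R6}
Step 10: cancel R2 -> on_hand[A=51 B=21 C=43] avail[A=51 B=11 C=43] open={R5,R6}
Step 11: reserve R7 C 4 -> on_hand[A=51 B=21 C=43] avail[A=51 B=11 C=39] open={R5,R6,R7}
Step 12: reserve R8 C 3 -> on_hand[A=51 B=21 C=43] avail[A=51 B=11 C=36] open={R5,R6,R7,R8}
Step 13: reserve R9 A 2 -> on_hand[A=51 B=21 C=43] avail[A=49 B=11 C=36] open={R5,R6,R7,R8,R9}
Step 14: commit R8 -> on_hand[A=51 B=21 C=40] avail[A=49 B=11 C=36] open={R5,R6,R7,R9}
Step 15: commit R7 -> on_hand[A=51 B=21 C=36] avail[A=49 B=11 C=36] open={R5,R6,R9}
Step 16: reserve R10 C 3 -> on_hand[A=51 B=21 C=36] avail[A=49 B=11 C=33] open={R10,R5,R6,R9}
Step 17: commit R6 -> on_hand[A=51 B=20 C=36] avail[A=49 B=11 C=33] open={R10,R5,R9}
Step 18: commit R5 -> on_hand[A=51 B=11 C=36] avail[A=49 B=11 C=33] open={R10,R9}
Open reservations: ['R10', 'R9'] -> 2

Answer: 2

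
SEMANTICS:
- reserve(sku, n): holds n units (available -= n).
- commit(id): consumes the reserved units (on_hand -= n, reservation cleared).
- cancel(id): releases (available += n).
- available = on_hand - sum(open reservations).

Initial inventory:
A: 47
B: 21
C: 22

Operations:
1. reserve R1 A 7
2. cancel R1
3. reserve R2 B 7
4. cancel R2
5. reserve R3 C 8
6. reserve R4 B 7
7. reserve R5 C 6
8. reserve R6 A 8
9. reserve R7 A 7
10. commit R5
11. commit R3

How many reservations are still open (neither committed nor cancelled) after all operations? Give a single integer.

Answer: 3

Derivation:
Step 1: reserve R1 A 7 -> on_hand[A=47 B=21 C=22] avail[A=40 B=21 C=22] open={R1}
Step 2: cancel R1 -> on_hand[A=47 B=21 C=22] avail[A=47 B=21 C=22] open={}
Step 3: reserve R2 B 7 -> on_hand[A=47 B=21 C=22] avail[A=47 B=14 C=22] open={R2}
Step 4: cancel R2 -> on_hand[A=47 B=21 C=22] avail[A=47 B=21 C=22] open={}
Step 5: reserve R3 C 8 -> on_hand[A=47 B=21 C=22] avail[A=47 B=21 C=14] open={R3}
Step 6: reserve R4 B 7 -> on_hand[A=47 B=21 C=22] avail[A=47 B=14 C=14] open={R3,R4}
Step 7: reserve R5 C 6 -> on_hand[A=47 B=21 C=22] avail[A=47 B=14 C=8] open={R3,R4,R5}
Step 8: reserve R6 A 8 -> on_hand[A=47 B=21 C=22] avail[A=39 B=14 C=8] open={R3,R4,R5,R6}
Step 9: reserve R7 A 7 -> on_hand[A=47 B=21 C=22] avail[A=32 B=14 C=8] open={R3,R4,R5,R6,R7}
Step 10: commit R5 -> on_hand[A=47 B=21 C=16] avail[A=32 B=14 C=8] open={R3,R4,R6,R7}
Step 11: commit R3 -> on_hand[A=47 B=21 C=8] avail[A=32 B=14 C=8] open={R4,R6,R7}
Open reservations: ['R4', 'R6', 'R7'] -> 3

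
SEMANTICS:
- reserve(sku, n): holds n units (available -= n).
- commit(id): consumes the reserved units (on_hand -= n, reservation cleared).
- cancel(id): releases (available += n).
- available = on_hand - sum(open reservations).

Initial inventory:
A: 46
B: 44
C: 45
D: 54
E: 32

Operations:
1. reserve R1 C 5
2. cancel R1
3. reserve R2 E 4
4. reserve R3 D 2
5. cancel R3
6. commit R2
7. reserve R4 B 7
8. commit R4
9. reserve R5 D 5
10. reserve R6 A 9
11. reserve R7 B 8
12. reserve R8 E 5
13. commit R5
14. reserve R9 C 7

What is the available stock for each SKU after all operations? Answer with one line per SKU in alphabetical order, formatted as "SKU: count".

Answer: A: 37
B: 29
C: 38
D: 49
E: 23

Derivation:
Step 1: reserve R1 C 5 -> on_hand[A=46 B=44 C=45 D=54 E=32] avail[A=46 B=44 C=40 D=54 E=32] open={R1}
Step 2: cancel R1 -> on_hand[A=46 B=44 C=45 D=54 E=32] avail[A=46 B=44 C=45 D=54 E=32] open={}
Step 3: reserve R2 E 4 -> on_hand[A=46 B=44 C=45 D=54 E=32] avail[A=46 B=44 C=45 D=54 E=28] open={R2}
Step 4: reserve R3 D 2 -> on_hand[A=46 B=44 C=45 D=54 E=32] avail[A=46 B=44 C=45 D=52 E=28] open={R2,R3}
Step 5: cancel R3 -> on_hand[A=46 B=44 C=45 D=54 E=32] avail[A=46 B=44 C=45 D=54 E=28] open={R2}
Step 6: commit R2 -> on_hand[A=46 B=44 C=45 D=54 E=28] avail[A=46 B=44 C=45 D=54 E=28] open={}
Step 7: reserve R4 B 7 -> on_hand[A=46 B=44 C=45 D=54 E=28] avail[A=46 B=37 C=45 D=54 E=28] open={R4}
Step 8: commit R4 -> on_hand[A=46 B=37 C=45 D=54 E=28] avail[A=46 B=37 C=45 D=54 E=28] open={}
Step 9: reserve R5 D 5 -> on_hand[A=46 B=37 C=45 D=54 E=28] avail[A=46 B=37 C=45 D=49 E=28] open={R5}
Step 10: reserve R6 A 9 -> on_hand[A=46 B=37 C=45 D=54 E=28] avail[A=37 B=37 C=45 D=49 E=28] open={R5,R6}
Step 11: reserve R7 B 8 -> on_hand[A=46 B=37 C=45 D=54 E=28] avail[A=37 B=29 C=45 D=49 E=28] open={R5,R6,R7}
Step 12: reserve R8 E 5 -> on_hand[A=46 B=37 C=45 D=54 E=28] avail[A=37 B=29 C=45 D=49 E=23] open={R5,R6,R7,R8}
Step 13: commit R5 -> on_hand[A=46 B=37 C=45 D=49 E=28] avail[A=37 B=29 C=45 D=49 E=23] open={R6,R7,R8}
Step 14: reserve R9 C 7 -> on_hand[A=46 B=37 C=45 D=49 E=28] avail[A=37 B=29 C=38 D=49 E=23] open={R6,R7,R8,R9}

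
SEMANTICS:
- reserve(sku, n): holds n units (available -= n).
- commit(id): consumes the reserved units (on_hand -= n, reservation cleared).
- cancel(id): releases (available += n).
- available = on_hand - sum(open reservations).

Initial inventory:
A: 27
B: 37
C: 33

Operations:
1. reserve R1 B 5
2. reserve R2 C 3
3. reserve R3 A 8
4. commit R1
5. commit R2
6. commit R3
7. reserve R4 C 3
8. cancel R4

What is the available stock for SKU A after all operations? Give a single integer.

Step 1: reserve R1 B 5 -> on_hand[A=27 B=37 C=33] avail[A=27 B=32 C=33] open={R1}
Step 2: reserve R2 C 3 -> on_hand[A=27 B=37 C=33] avail[A=27 B=32 C=30] open={R1,R2}
Step 3: reserve R3 A 8 -> on_hand[A=27 B=37 C=33] avail[A=19 B=32 C=30] open={R1,R2,R3}
Step 4: commit R1 -> on_hand[A=27 B=32 C=33] avail[A=19 B=32 C=30] open={R2,R3}
Step 5: commit R2 -> on_hand[A=27 B=32 C=30] avail[A=19 B=32 C=30] open={R3}
Step 6: commit R3 -> on_hand[A=19 B=32 C=30] avail[A=19 B=32 C=30] open={}
Step 7: reserve R4 C 3 -> on_hand[A=19 B=32 C=30] avail[A=19 B=32 C=27] open={R4}
Step 8: cancel R4 -> on_hand[A=19 B=32 C=30] avail[A=19 B=32 C=30] open={}
Final available[A] = 19

Answer: 19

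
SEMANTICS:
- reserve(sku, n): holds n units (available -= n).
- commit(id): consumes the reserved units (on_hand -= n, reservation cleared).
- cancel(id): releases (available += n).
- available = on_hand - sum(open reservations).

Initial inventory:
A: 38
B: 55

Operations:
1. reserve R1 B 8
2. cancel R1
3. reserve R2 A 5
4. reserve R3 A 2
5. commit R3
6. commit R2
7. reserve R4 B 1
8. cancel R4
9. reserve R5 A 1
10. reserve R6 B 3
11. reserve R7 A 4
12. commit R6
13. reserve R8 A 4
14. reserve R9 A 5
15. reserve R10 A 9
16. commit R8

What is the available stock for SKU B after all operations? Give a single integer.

Step 1: reserve R1 B 8 -> on_hand[A=38 B=55] avail[A=38 B=47] open={R1}
Step 2: cancel R1 -> on_hand[A=38 B=55] avail[A=38 B=55] open={}
Step 3: reserve R2 A 5 -> on_hand[A=38 B=55] avail[A=33 B=55] open={R2}
Step 4: reserve R3 A 2 -> on_hand[A=38 B=55] avail[A=31 B=55] open={R2,R3}
Step 5: commit R3 -> on_hand[A=36 B=55] avail[A=31 B=55] open={R2}
Step 6: commit R2 -> on_hand[A=31 B=55] avail[A=31 B=55] open={}
Step 7: reserve R4 B 1 -> on_hand[A=31 B=55] avail[A=31 B=54] open={R4}
Step 8: cancel R4 -> on_hand[A=31 B=55] avail[A=31 B=55] open={}
Step 9: reserve R5 A 1 -> on_hand[A=31 B=55] avail[A=30 B=55] open={R5}
Step 10: reserve R6 B 3 -> on_hand[A=31 B=55] avail[A=30 B=52] open={R5,R6}
Step 11: reserve R7 A 4 -> on_hand[A=31 B=55] avail[A=26 B=52] open={R5,R6,R7}
Step 12: commit R6 -> on_hand[A=31 B=52] avail[A=26 B=52] open={R5,R7}
Step 13: reserve R8 A 4 -> on_hand[A=31 B=52] avail[A=22 B=52] open={R5,R7,R8}
Step 14: reserve R9 A 5 -> on_hand[A=31 B=52] avail[A=17 B=52] open={R5,R7,R8,R9}
Step 15: reserve R10 A 9 -> on_hand[A=31 B=52] avail[A=8 B=52] open={R10,R5,R7,R8,R9}
Step 16: commit R8 -> on_hand[A=27 B=52] avail[A=8 B=52] open={R10,R5,R7,R9}
Final available[B] = 52

Answer: 52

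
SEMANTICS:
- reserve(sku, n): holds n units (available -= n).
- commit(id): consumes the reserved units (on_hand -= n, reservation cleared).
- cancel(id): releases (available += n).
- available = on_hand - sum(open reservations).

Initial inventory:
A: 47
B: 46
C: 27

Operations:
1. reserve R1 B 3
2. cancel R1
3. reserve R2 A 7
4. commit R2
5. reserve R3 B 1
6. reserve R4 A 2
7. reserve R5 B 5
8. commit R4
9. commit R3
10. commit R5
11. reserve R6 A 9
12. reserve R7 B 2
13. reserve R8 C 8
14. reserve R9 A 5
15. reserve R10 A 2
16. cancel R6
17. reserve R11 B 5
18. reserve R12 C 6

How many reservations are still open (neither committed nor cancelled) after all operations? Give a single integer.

Answer: 6

Derivation:
Step 1: reserve R1 B 3 -> on_hand[A=47 B=46 C=27] avail[A=47 B=43 C=27] open={R1}
Step 2: cancel R1 -> on_hand[A=47 B=46 C=27] avail[A=47 B=46 C=27] open={}
Step 3: reserve R2 A 7 -> on_hand[A=47 B=46 C=27] avail[A=40 B=46 C=27] open={R2}
Step 4: commit R2 -> on_hand[A=40 B=46 C=27] avail[A=40 B=46 C=27] open={}
Step 5: reserve R3 B 1 -> on_hand[A=40 B=46 C=27] avail[A=40 B=45 C=27] open={R3}
Step 6: reserve R4 A 2 -> on_hand[A=40 B=46 C=27] avail[A=38 B=45 C=27] open={R3,R4}
Step 7: reserve R5 B 5 -> on_hand[A=40 B=46 C=27] avail[A=38 B=40 C=27] open={R3,R4,R5}
Step 8: commit R4 -> on_hand[A=38 B=46 C=27] avail[A=38 B=40 C=27] open={R3,R5}
Step 9: commit R3 -> on_hand[A=38 B=45 C=27] avail[A=38 B=40 C=27] open={R5}
Step 10: commit R5 -> on_hand[A=38 B=40 C=27] avail[A=38 B=40 C=27] open={}
Step 11: reserve R6 A 9 -> on_hand[A=38 B=40 C=27] avail[A=29 B=40 C=27] open={R6}
Step 12: reserve R7 B 2 -> on_hand[A=38 B=40 C=27] avail[A=29 B=38 C=27] open={R6,R7}
Step 13: reserve R8 C 8 -> on_hand[A=38 B=40 C=27] avail[A=29 B=38 C=19] open={R6,R7,R8}
Step 14: reserve R9 A 5 -> on_hand[A=38 B=40 C=27] avail[A=24 B=38 C=19] open={R6,R7,R8,R9}
Step 15: reserve R10 A 2 -> on_hand[A=38 B=40 C=27] avail[A=22 B=38 C=19] open={R10,R6,R7,R8,R9}
Step 16: cancel R6 -> on_hand[A=38 B=40 C=27] avail[A=31 B=38 C=19] open={R10,R7,R8,R9}
Step 17: reserve R11 B 5 -> on_hand[A=38 B=40 C=27] avail[A=31 B=33 C=19] open={R10,R11,R7,R8,R9}
Step 18: reserve R12 C 6 -> on_hand[A=38 B=40 C=27] avail[A=31 B=33 C=13] open={R10,R11,R12,R7,R8,R9}
Open reservations: ['R10', 'R11', 'R12', 'R7', 'R8', 'R9'] -> 6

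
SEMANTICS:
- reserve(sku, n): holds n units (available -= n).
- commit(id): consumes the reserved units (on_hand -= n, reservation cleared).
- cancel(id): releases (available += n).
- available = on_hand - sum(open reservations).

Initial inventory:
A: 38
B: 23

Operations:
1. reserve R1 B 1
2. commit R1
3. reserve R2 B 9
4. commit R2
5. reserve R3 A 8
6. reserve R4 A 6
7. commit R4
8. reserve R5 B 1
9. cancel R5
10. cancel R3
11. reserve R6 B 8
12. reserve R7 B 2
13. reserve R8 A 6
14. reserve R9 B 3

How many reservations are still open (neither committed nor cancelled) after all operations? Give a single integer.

Answer: 4

Derivation:
Step 1: reserve R1 B 1 -> on_hand[A=38 B=23] avail[A=38 B=22] open={R1}
Step 2: commit R1 -> on_hand[A=38 B=22] avail[A=38 B=22] open={}
Step 3: reserve R2 B 9 -> on_hand[A=38 B=22] avail[A=38 B=13] open={R2}
Step 4: commit R2 -> on_hand[A=38 B=13] avail[A=38 B=13] open={}
Step 5: reserve R3 A 8 -> on_hand[A=38 B=13] avail[A=30 B=13] open={R3}
Step 6: reserve R4 A 6 -> on_hand[A=38 B=13] avail[A=24 B=13] open={R3,R4}
Step 7: commit R4 -> on_hand[A=32 B=13] avail[A=24 B=13] open={R3}
Step 8: reserve R5 B 1 -> on_hand[A=32 B=13] avail[A=24 B=12] open={R3,R5}
Step 9: cancel R5 -> on_hand[A=32 B=13] avail[A=24 B=13] open={R3}
Step 10: cancel R3 -> on_hand[A=32 B=13] avail[A=32 B=13] open={}
Step 11: reserve R6 B 8 -> on_hand[A=32 B=13] avail[A=32 B=5] open={R6}
Step 12: reserve R7 B 2 -> on_hand[A=32 B=13] avail[A=32 B=3] open={R6,R7}
Step 13: reserve R8 A 6 -> on_hand[A=32 B=13] avail[A=26 B=3] open={R6,R7,R8}
Step 14: reserve R9 B 3 -> on_hand[A=32 B=13] avail[A=26 B=0] open={R6,R7,R8,R9}
Open reservations: ['R6', 'R7', 'R8', 'R9'] -> 4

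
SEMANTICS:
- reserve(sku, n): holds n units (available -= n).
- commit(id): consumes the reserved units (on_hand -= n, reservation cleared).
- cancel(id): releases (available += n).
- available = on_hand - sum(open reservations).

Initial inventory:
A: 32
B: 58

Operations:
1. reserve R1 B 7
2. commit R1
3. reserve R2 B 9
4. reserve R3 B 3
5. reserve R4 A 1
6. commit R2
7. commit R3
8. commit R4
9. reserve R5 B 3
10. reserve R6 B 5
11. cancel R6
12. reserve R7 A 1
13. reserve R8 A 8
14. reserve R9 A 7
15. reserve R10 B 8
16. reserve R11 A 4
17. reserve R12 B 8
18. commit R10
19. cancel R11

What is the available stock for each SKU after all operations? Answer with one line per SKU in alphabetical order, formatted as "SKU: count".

Answer: A: 15
B: 20

Derivation:
Step 1: reserve R1 B 7 -> on_hand[A=32 B=58] avail[A=32 B=51] open={R1}
Step 2: commit R1 -> on_hand[A=32 B=51] avail[A=32 B=51] open={}
Step 3: reserve R2 B 9 -> on_hand[A=32 B=51] avail[A=32 B=42] open={R2}
Step 4: reserve R3 B 3 -> on_hand[A=32 B=51] avail[A=32 B=39] open={R2,R3}
Step 5: reserve R4 A 1 -> on_hand[A=32 B=51] avail[A=31 B=39] open={R2,R3,R4}
Step 6: commit R2 -> on_hand[A=32 B=42] avail[A=31 B=39] open={R3,R4}
Step 7: commit R3 -> on_hand[A=32 B=39] avail[A=31 B=39] open={R4}
Step 8: commit R4 -> on_hand[A=31 B=39] avail[A=31 B=39] open={}
Step 9: reserve R5 B 3 -> on_hand[A=31 B=39] avail[A=31 B=36] open={R5}
Step 10: reserve R6 B 5 -> on_hand[A=31 B=39] avail[A=31 B=31] open={R5,R6}
Step 11: cancel R6 -> on_hand[A=31 B=39] avail[A=31 B=36] open={R5}
Step 12: reserve R7 A 1 -> on_hand[A=31 B=39] avail[A=30 B=36] open={R5,R7}
Step 13: reserve R8 A 8 -> on_hand[A=31 B=39] avail[A=22 B=36] open={R5,R7,R8}
Step 14: reserve R9 A 7 -> on_hand[A=31 B=39] avail[A=15 B=36] open={R5,R7,R8,R9}
Step 15: reserve R10 B 8 -> on_hand[A=31 B=39] avail[A=15 B=28] open={R10,R5,R7,R8,R9}
Step 16: reserve R11 A 4 -> on_hand[A=31 B=39] avail[A=11 B=28] open={R10,R11,R5,R7,R8,R9}
Step 17: reserve R12 B 8 -> on_hand[A=31 B=39] avail[A=11 B=20] open={R10,R11,R12,R5,R7,R8,R9}
Step 18: commit R10 -> on_hand[A=31 B=31] avail[A=11 B=20] open={R11,R12,R5,R7,R8,R9}
Step 19: cancel R11 -> on_hand[A=31 B=31] avail[A=15 B=20] open={R12,R5,R7,R8,R9}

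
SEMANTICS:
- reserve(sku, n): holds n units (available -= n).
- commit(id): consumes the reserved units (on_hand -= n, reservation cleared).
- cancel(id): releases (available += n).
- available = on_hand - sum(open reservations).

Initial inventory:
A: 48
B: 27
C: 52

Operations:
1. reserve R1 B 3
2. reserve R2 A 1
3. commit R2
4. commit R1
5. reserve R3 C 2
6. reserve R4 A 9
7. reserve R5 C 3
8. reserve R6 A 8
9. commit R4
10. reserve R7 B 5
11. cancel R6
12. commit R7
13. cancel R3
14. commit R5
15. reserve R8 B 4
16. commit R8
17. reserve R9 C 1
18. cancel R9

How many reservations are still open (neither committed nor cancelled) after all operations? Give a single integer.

Step 1: reserve R1 B 3 -> on_hand[A=48 B=27 C=52] avail[A=48 B=24 C=52] open={R1}
Step 2: reserve R2 A 1 -> on_hand[A=48 B=27 C=52] avail[A=47 B=24 C=52] open={R1,R2}
Step 3: commit R2 -> on_hand[A=47 B=27 C=52] avail[A=47 B=24 C=52] open={R1}
Step 4: commit R1 -> on_hand[A=47 B=24 C=52] avail[A=47 B=24 C=52] open={}
Step 5: reserve R3 C 2 -> on_hand[A=47 B=24 C=52] avail[A=47 B=24 C=50] open={R3}
Step 6: reserve R4 A 9 -> on_hand[A=47 B=24 C=52] avail[A=38 B=24 C=50] open={R3,R4}
Step 7: reserve R5 C 3 -> on_hand[A=47 B=24 C=52] avail[A=38 B=24 C=47] open={R3,R4,R5}
Step 8: reserve R6 A 8 -> on_hand[A=47 B=24 C=52] avail[A=30 B=24 C=47] open={R3,R4,R5,R6}
Step 9: commit R4 -> on_hand[A=38 B=24 C=52] avail[A=30 B=24 C=47] open={R3,R5,R6}
Step 10: reserve R7 B 5 -> on_hand[A=38 B=24 C=52] avail[A=30 B=19 C=47] open={R3,R5,R6,R7}
Step 11: cancel R6 -> on_hand[A=38 B=24 C=52] avail[A=38 B=19 C=47] open={R3,R5,R7}
Step 12: commit R7 -> on_hand[A=38 B=19 C=52] avail[A=38 B=19 C=47] open={R3,R5}
Step 13: cancel R3 -> on_hand[A=38 B=19 C=52] avail[A=38 B=19 C=49] open={R5}
Step 14: commit R5 -> on_hand[A=38 B=19 C=49] avail[A=38 B=19 C=49] open={}
Step 15: reserve R8 B 4 -> on_hand[A=38 B=19 C=49] avail[A=38 B=15 C=49] open={R8}
Step 16: commit R8 -> on_hand[A=38 B=15 C=49] avail[A=38 B=15 C=49] open={}
Step 17: reserve R9 C 1 -> on_hand[A=38 B=15 C=49] avail[A=38 B=15 C=48] open={R9}
Step 18: cancel R9 -> on_hand[A=38 B=15 C=49] avail[A=38 B=15 C=49] open={}
Open reservations: [] -> 0

Answer: 0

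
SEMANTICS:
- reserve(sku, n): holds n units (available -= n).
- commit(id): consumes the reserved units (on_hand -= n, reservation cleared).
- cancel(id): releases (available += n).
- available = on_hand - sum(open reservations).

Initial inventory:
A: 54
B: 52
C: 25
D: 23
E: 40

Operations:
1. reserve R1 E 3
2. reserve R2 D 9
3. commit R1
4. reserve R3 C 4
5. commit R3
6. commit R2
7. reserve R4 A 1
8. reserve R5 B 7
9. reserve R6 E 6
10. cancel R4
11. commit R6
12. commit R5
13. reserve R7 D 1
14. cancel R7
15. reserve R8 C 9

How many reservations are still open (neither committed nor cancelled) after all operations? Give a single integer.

Answer: 1

Derivation:
Step 1: reserve R1 E 3 -> on_hand[A=54 B=52 C=25 D=23 E=40] avail[A=54 B=52 C=25 D=23 E=37] open={R1}
Step 2: reserve R2 D 9 -> on_hand[A=54 B=52 C=25 D=23 E=40] avail[A=54 B=52 C=25 D=14 E=37] open={R1,R2}
Step 3: commit R1 -> on_hand[A=54 B=52 C=25 D=23 E=37] avail[A=54 B=52 C=25 D=14 E=37] open={R2}
Step 4: reserve R3 C 4 -> on_hand[A=54 B=52 C=25 D=23 E=37] avail[A=54 B=52 C=21 D=14 E=37] open={R2,R3}
Step 5: commit R3 -> on_hand[A=54 B=52 C=21 D=23 E=37] avail[A=54 B=52 C=21 D=14 E=37] open={R2}
Step 6: commit R2 -> on_hand[A=54 B=52 C=21 D=14 E=37] avail[A=54 B=52 C=21 D=14 E=37] open={}
Step 7: reserve R4 A 1 -> on_hand[A=54 B=52 C=21 D=14 E=37] avail[A=53 B=52 C=21 D=14 E=37] open={R4}
Step 8: reserve R5 B 7 -> on_hand[A=54 B=52 C=21 D=14 E=37] avail[A=53 B=45 C=21 D=14 E=37] open={R4,R5}
Step 9: reserve R6 E 6 -> on_hand[A=54 B=52 C=21 D=14 E=37] avail[A=53 B=45 C=21 D=14 E=31] open={R4,R5,R6}
Step 10: cancel R4 -> on_hand[A=54 B=52 C=21 D=14 E=37] avail[A=54 B=45 C=21 D=14 E=31] open={R5,R6}
Step 11: commit R6 -> on_hand[A=54 B=52 C=21 D=14 E=31] avail[A=54 B=45 C=21 D=14 E=31] open={R5}
Step 12: commit R5 -> on_hand[A=54 B=45 C=21 D=14 E=31] avail[A=54 B=45 C=21 D=14 E=31] open={}
Step 13: reserve R7 D 1 -> on_hand[A=54 B=45 C=21 D=14 E=31] avail[A=54 B=45 C=21 D=13 E=31] open={R7}
Step 14: cancel R7 -> on_hand[A=54 B=45 C=21 D=14 E=31] avail[A=54 B=45 C=21 D=14 E=31] open={}
Step 15: reserve R8 C 9 -> on_hand[A=54 B=45 C=21 D=14 E=31] avail[A=54 B=45 C=12 D=14 E=31] open={R8}
Open reservations: ['R8'] -> 1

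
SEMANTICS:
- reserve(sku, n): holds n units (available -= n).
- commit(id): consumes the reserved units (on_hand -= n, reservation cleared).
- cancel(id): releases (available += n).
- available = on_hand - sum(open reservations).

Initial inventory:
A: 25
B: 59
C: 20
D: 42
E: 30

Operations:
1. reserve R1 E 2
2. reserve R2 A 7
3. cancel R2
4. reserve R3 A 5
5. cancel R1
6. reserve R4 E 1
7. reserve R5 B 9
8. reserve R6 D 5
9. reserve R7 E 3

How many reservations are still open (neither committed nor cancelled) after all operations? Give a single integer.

Step 1: reserve R1 E 2 -> on_hand[A=25 B=59 C=20 D=42 E=30] avail[A=25 B=59 C=20 D=42 E=28] open={R1}
Step 2: reserve R2 A 7 -> on_hand[A=25 B=59 C=20 D=42 E=30] avail[A=18 B=59 C=20 D=42 E=28] open={R1,R2}
Step 3: cancel R2 -> on_hand[A=25 B=59 C=20 D=42 E=30] avail[A=25 B=59 C=20 D=42 E=28] open={R1}
Step 4: reserve R3 A 5 -> on_hand[A=25 B=59 C=20 D=42 E=30] avail[A=20 B=59 C=20 D=42 E=28] open={R1,R3}
Step 5: cancel R1 -> on_hand[A=25 B=59 C=20 D=42 E=30] avail[A=20 B=59 C=20 D=42 E=30] open={R3}
Step 6: reserve R4 E 1 -> on_hand[A=25 B=59 C=20 D=42 E=30] avail[A=20 B=59 C=20 D=42 E=29] open={R3,R4}
Step 7: reserve R5 B 9 -> on_hand[A=25 B=59 C=20 D=42 E=30] avail[A=20 B=50 C=20 D=42 E=29] open={R3,R4,R5}
Step 8: reserve R6 D 5 -> on_hand[A=25 B=59 C=20 D=42 E=30] avail[A=20 B=50 C=20 D=37 E=29] open={R3,R4,R5,R6}
Step 9: reserve R7 E 3 -> on_hand[A=25 B=59 C=20 D=42 E=30] avail[A=20 B=50 C=20 D=37 E=26] open={R3,R4,R5,R6,R7}
Open reservations: ['R3', 'R4', 'R5', 'R6', 'R7'] -> 5

Answer: 5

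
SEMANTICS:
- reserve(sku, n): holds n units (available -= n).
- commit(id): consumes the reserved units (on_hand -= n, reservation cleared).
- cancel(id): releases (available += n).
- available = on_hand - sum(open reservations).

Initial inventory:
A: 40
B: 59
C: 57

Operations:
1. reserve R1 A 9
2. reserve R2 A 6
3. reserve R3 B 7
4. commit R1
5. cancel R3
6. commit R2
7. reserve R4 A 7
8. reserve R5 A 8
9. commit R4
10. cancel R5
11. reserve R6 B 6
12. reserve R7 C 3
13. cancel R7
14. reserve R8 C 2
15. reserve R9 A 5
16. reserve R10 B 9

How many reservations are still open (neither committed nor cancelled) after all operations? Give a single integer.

Step 1: reserve R1 A 9 -> on_hand[A=40 B=59 C=57] avail[A=31 B=59 C=57] open={R1}
Step 2: reserve R2 A 6 -> on_hand[A=40 B=59 C=57] avail[A=25 B=59 C=57] open={R1,R2}
Step 3: reserve R3 B 7 -> on_hand[A=40 B=59 C=57] avail[A=25 B=52 C=57] open={R1,R2,R3}
Step 4: commit R1 -> on_hand[A=31 B=59 C=57] avail[A=25 B=52 C=57] open={R2,R3}
Step 5: cancel R3 -> on_hand[A=31 B=59 C=57] avail[A=25 B=59 C=57] open={R2}
Step 6: commit R2 -> on_hand[A=25 B=59 C=57] avail[A=25 B=59 C=57] open={}
Step 7: reserve R4 A 7 -> on_hand[A=25 B=59 C=57] avail[A=18 B=59 C=57] open={R4}
Step 8: reserve R5 A 8 -> on_hand[A=25 B=59 C=57] avail[A=10 B=59 C=57] open={R4,R5}
Step 9: commit R4 -> on_hand[A=18 B=59 C=57] avail[A=10 B=59 C=57] open={R5}
Step 10: cancel R5 -> on_hand[A=18 B=59 C=57] avail[A=18 B=59 C=57] open={}
Step 11: reserve R6 B 6 -> on_hand[A=18 B=59 C=57] avail[A=18 B=53 C=57] open={R6}
Step 12: reserve R7 C 3 -> on_hand[A=18 B=59 C=57] avail[A=18 B=53 C=54] open={R6,R7}
Step 13: cancel R7 -> on_hand[A=18 B=59 C=57] avail[A=18 B=53 C=57] open={R6}
Step 14: reserve R8 C 2 -> on_hand[A=18 B=59 C=57] avail[A=18 B=53 C=55] open={R6,R8}
Step 15: reserve R9 A 5 -> on_hand[A=18 B=59 C=57] avail[A=13 B=53 C=55] open={R6,R8,R9}
Step 16: reserve R10 B 9 -> on_hand[A=18 B=59 C=57] avail[A=13 B=44 C=55] open={R10,R6,R8,R9}
Open reservations: ['R10', 'R6', 'R8', 'R9'] -> 4

Answer: 4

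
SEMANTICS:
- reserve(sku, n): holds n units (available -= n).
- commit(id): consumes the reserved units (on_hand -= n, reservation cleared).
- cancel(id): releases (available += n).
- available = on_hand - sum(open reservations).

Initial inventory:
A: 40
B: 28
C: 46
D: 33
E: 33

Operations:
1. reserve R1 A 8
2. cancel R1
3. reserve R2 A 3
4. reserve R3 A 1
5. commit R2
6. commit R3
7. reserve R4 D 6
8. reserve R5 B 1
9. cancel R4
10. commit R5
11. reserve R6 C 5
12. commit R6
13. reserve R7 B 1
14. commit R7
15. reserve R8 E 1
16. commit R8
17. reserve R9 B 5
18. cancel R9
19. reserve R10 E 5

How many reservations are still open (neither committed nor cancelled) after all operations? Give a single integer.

Step 1: reserve R1 A 8 -> on_hand[A=40 B=28 C=46 D=33 E=33] avail[A=32 B=28 C=46 D=33 E=33] open={R1}
Step 2: cancel R1 -> on_hand[A=40 B=28 C=46 D=33 E=33] avail[A=40 B=28 C=46 D=33 E=33] open={}
Step 3: reserve R2 A 3 -> on_hand[A=40 B=28 C=46 D=33 E=33] avail[A=37 B=28 C=46 D=33 E=33] open={R2}
Step 4: reserve R3 A 1 -> on_hand[A=40 B=28 C=46 D=33 E=33] avail[A=36 B=28 C=46 D=33 E=33] open={R2,R3}
Step 5: commit R2 -> on_hand[A=37 B=28 C=46 D=33 E=33] avail[A=36 B=28 C=46 D=33 E=33] open={R3}
Step 6: commit R3 -> on_hand[A=36 B=28 C=46 D=33 E=33] avail[A=36 B=28 C=46 D=33 E=33] open={}
Step 7: reserve R4 D 6 -> on_hand[A=36 B=28 C=46 D=33 E=33] avail[A=36 B=28 C=46 D=27 E=33] open={R4}
Step 8: reserve R5 B 1 -> on_hand[A=36 B=28 C=46 D=33 E=33] avail[A=36 B=27 C=46 D=27 E=33] open={R4,R5}
Step 9: cancel R4 -> on_hand[A=36 B=28 C=46 D=33 E=33] avail[A=36 B=27 C=46 D=33 E=33] open={R5}
Step 10: commit R5 -> on_hand[A=36 B=27 C=46 D=33 E=33] avail[A=36 B=27 C=46 D=33 E=33] open={}
Step 11: reserve R6 C 5 -> on_hand[A=36 B=27 C=46 D=33 E=33] avail[A=36 B=27 C=41 D=33 E=33] open={R6}
Step 12: commit R6 -> on_hand[A=36 B=27 C=41 D=33 E=33] avail[A=36 B=27 C=41 D=33 E=33] open={}
Step 13: reserve R7 B 1 -> on_hand[A=36 B=27 C=41 D=33 E=33] avail[A=36 B=26 C=41 D=33 E=33] open={R7}
Step 14: commit R7 -> on_hand[A=36 B=26 C=41 D=33 E=33] avail[A=36 B=26 C=41 D=33 E=33] open={}
Step 15: reserve R8 E 1 -> on_hand[A=36 B=26 C=41 D=33 E=33] avail[A=36 B=26 C=41 D=33 E=32] open={R8}
Step 16: commit R8 -> on_hand[A=36 B=26 C=41 D=33 E=32] avail[A=36 B=26 C=41 D=33 E=32] open={}
Step 17: reserve R9 B 5 -> on_hand[A=36 B=26 C=41 D=33 E=32] avail[A=36 B=21 C=41 D=33 E=32] open={R9}
Step 18: cancel R9 -> on_hand[A=36 B=26 C=41 D=33 E=32] avail[A=36 B=26 C=41 D=33 E=32] open={}
Step 19: reserve R10 E 5 -> on_hand[A=36 B=26 C=41 D=33 E=32] avail[A=36 B=26 C=41 D=33 E=27] open={R10}
Open reservations: ['R10'] -> 1

Answer: 1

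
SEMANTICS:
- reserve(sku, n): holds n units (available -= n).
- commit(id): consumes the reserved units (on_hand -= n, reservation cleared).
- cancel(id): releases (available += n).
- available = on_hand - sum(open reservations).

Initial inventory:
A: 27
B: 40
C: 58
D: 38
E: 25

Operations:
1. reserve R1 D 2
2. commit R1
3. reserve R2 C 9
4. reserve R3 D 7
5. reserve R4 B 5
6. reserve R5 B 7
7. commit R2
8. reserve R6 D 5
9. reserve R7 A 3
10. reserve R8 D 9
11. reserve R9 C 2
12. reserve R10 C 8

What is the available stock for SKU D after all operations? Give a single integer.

Step 1: reserve R1 D 2 -> on_hand[A=27 B=40 C=58 D=38 E=25] avail[A=27 B=40 C=58 D=36 E=25] open={R1}
Step 2: commit R1 -> on_hand[A=27 B=40 C=58 D=36 E=25] avail[A=27 B=40 C=58 D=36 E=25] open={}
Step 3: reserve R2 C 9 -> on_hand[A=27 B=40 C=58 D=36 E=25] avail[A=27 B=40 C=49 D=36 E=25] open={R2}
Step 4: reserve R3 D 7 -> on_hand[A=27 B=40 C=58 D=36 E=25] avail[A=27 B=40 C=49 D=29 E=25] open={R2,R3}
Step 5: reserve R4 B 5 -> on_hand[A=27 B=40 C=58 D=36 E=25] avail[A=27 B=35 C=49 D=29 E=25] open={R2,R3,R4}
Step 6: reserve R5 B 7 -> on_hand[A=27 B=40 C=58 D=36 E=25] avail[A=27 B=28 C=49 D=29 E=25] open={R2,R3,R4,R5}
Step 7: commit R2 -> on_hand[A=27 B=40 C=49 D=36 E=25] avail[A=27 B=28 C=49 D=29 E=25] open={R3,R4,R5}
Step 8: reserve R6 D 5 -> on_hand[A=27 B=40 C=49 D=36 E=25] avail[A=27 B=28 C=49 D=24 E=25] open={R3,R4,R5,R6}
Step 9: reserve R7 A 3 -> on_hand[A=27 B=40 C=49 D=36 E=25] avail[A=24 B=28 C=49 D=24 E=25] open={R3,R4,R5,R6,R7}
Step 10: reserve R8 D 9 -> on_hand[A=27 B=40 C=49 D=36 E=25] avail[A=24 B=28 C=49 D=15 E=25] open={R3,R4,R5,R6,R7,R8}
Step 11: reserve R9 C 2 -> on_hand[A=27 B=40 C=49 D=36 E=25] avail[A=24 B=28 C=47 D=15 E=25] open={R3,R4,R5,R6,R7,R8,R9}
Step 12: reserve R10 C 8 -> on_hand[A=27 B=40 C=49 D=36 E=25] avail[A=24 B=28 C=39 D=15 E=25] open={R10,R3,R4,R5,R6,R7,R8,R9}
Final available[D] = 15

Answer: 15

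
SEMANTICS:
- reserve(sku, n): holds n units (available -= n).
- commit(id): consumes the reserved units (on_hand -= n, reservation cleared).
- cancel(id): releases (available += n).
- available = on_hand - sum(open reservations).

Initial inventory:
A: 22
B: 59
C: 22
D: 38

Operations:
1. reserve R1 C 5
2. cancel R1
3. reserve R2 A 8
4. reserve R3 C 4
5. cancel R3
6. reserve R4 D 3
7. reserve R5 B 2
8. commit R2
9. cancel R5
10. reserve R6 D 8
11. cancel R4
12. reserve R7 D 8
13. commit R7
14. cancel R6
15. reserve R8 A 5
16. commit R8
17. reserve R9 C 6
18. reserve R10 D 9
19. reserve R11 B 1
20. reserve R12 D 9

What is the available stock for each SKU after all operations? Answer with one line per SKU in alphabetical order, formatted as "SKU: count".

Answer: A: 9
B: 58
C: 16
D: 12

Derivation:
Step 1: reserve R1 C 5 -> on_hand[A=22 B=59 C=22 D=38] avail[A=22 B=59 C=17 D=38] open={R1}
Step 2: cancel R1 -> on_hand[A=22 B=59 C=22 D=38] avail[A=22 B=59 C=22 D=38] open={}
Step 3: reserve R2 A 8 -> on_hand[A=22 B=59 C=22 D=38] avail[A=14 B=59 C=22 D=38] open={R2}
Step 4: reserve R3 C 4 -> on_hand[A=22 B=59 C=22 D=38] avail[A=14 B=59 C=18 D=38] open={R2,R3}
Step 5: cancel R3 -> on_hand[A=22 B=59 C=22 D=38] avail[A=14 B=59 C=22 D=38] open={R2}
Step 6: reserve R4 D 3 -> on_hand[A=22 B=59 C=22 D=38] avail[A=14 B=59 C=22 D=35] open={R2,R4}
Step 7: reserve R5 B 2 -> on_hand[A=22 B=59 C=22 D=38] avail[A=14 B=57 C=22 D=35] open={R2,R4,R5}
Step 8: commit R2 -> on_hand[A=14 B=59 C=22 D=38] avail[A=14 B=57 C=22 D=35] open={R4,R5}
Step 9: cancel R5 -> on_hand[A=14 B=59 C=22 D=38] avail[A=14 B=59 C=22 D=35] open={R4}
Step 10: reserve R6 D 8 -> on_hand[A=14 B=59 C=22 D=38] avail[A=14 B=59 C=22 D=27] open={R4,R6}
Step 11: cancel R4 -> on_hand[A=14 B=59 C=22 D=38] avail[A=14 B=59 C=22 D=30] open={R6}
Step 12: reserve R7 D 8 -> on_hand[A=14 B=59 C=22 D=38] avail[A=14 B=59 C=22 D=22] open={R6,R7}
Step 13: commit R7 -> on_hand[A=14 B=59 C=22 D=30] avail[A=14 B=59 C=22 D=22] open={R6}
Step 14: cancel R6 -> on_hand[A=14 B=59 C=22 D=30] avail[A=14 B=59 C=22 D=30] open={}
Step 15: reserve R8 A 5 -> on_hand[A=14 B=59 C=22 D=30] avail[A=9 B=59 C=22 D=30] open={R8}
Step 16: commit R8 -> on_hand[A=9 B=59 C=22 D=30] avail[A=9 B=59 C=22 D=30] open={}
Step 17: reserve R9 C 6 -> on_hand[A=9 B=59 C=22 D=30] avail[A=9 B=59 C=16 D=30] open={R9}
Step 18: reserve R10 D 9 -> on_hand[A=9 B=59 C=22 D=30] avail[A=9 B=59 C=16 D=21] open={R10,R9}
Step 19: reserve R11 B 1 -> on_hand[A=9 B=59 C=22 D=30] avail[A=9 B=58 C=16 D=21] open={R10,R11,R9}
Step 20: reserve R12 D 9 -> on_hand[A=9 B=59 C=22 D=30] avail[A=9 B=58 C=16 D=12] open={R10,R11,R12,R9}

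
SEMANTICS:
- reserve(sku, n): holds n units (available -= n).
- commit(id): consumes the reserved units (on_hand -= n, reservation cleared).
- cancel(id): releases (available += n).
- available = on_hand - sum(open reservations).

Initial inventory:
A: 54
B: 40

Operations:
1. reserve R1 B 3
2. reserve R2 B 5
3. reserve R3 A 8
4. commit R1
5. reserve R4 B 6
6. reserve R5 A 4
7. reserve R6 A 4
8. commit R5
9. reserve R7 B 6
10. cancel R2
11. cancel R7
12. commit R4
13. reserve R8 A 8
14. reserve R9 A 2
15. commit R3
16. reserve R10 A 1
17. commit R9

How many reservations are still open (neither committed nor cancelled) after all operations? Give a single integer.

Step 1: reserve R1 B 3 -> on_hand[A=54 B=40] avail[A=54 B=37] open={R1}
Step 2: reserve R2 B 5 -> on_hand[A=54 B=40] avail[A=54 B=32] open={R1,R2}
Step 3: reserve R3 A 8 -> on_hand[A=54 B=40] avail[A=46 B=32] open={R1,R2,R3}
Step 4: commit R1 -> on_hand[A=54 B=37] avail[A=46 B=32] open={R2,R3}
Step 5: reserve R4 B 6 -> on_hand[A=54 B=37] avail[A=46 B=26] open={R2,R3,R4}
Step 6: reserve R5 A 4 -> on_hand[A=54 B=37] avail[A=42 B=26] open={R2,R3,R4,R5}
Step 7: reserve R6 A 4 -> on_hand[A=54 B=37] avail[A=38 B=26] open={R2,R3,R4,R5,R6}
Step 8: commit R5 -> on_hand[A=50 B=37] avail[A=38 B=26] open={R2,R3,R4,R6}
Step 9: reserve R7 B 6 -> on_hand[A=50 B=37] avail[A=38 B=20] open={R2,R3,R4,R6,R7}
Step 10: cancel R2 -> on_hand[A=50 B=37] avail[A=38 B=25] open={R3,R4,R6,R7}
Step 11: cancel R7 -> on_hand[A=50 B=37] avail[A=38 B=31] open={R3,R4,R6}
Step 12: commit R4 -> on_hand[A=50 B=31] avail[A=38 B=31] open={R3,R6}
Step 13: reserve R8 A 8 -> on_hand[A=50 B=31] avail[A=30 B=31] open={R3,R6,R8}
Step 14: reserve R9 A 2 -> on_hand[A=50 B=31] avail[A=28 B=31] open={R3,R6,R8,R9}
Step 15: commit R3 -> on_hand[A=42 B=31] avail[A=28 B=31] open={R6,R8,R9}
Step 16: reserve R10 A 1 -> on_hand[A=42 B=31] avail[A=27 B=31] open={R10,R6,R8,R9}
Step 17: commit R9 -> on_hand[A=40 B=31] avail[A=27 B=31] open={R10,R6,R8}
Open reservations: ['R10', 'R6', 'R8'] -> 3

Answer: 3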